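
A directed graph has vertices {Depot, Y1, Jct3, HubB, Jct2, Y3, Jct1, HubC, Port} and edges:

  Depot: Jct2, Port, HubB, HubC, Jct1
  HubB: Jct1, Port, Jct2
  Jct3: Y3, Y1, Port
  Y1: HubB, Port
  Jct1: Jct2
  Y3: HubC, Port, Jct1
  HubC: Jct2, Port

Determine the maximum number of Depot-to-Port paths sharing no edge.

Assign every edge capacity 1; by Menger, the answer equals the max flow.
Path Depot→Port (+1); total 1.
Path Depot→HubB→Port (+1); total 2.
Path Depot→HubC→Port (+1); total 3.
No residual Depot→Port path; max flow = 3.
Certifying cut of size 3: {Depot→HubB, Depot→HubC, Depot→Port}.

3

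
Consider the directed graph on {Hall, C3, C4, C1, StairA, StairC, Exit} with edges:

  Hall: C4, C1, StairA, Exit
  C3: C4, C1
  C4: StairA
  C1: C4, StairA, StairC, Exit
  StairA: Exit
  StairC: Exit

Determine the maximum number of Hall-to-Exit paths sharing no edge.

Assign every edge capacity 1; by Menger, the answer equals the max flow.
Path Hall→Exit (+1); total 1.
Path Hall→C1→Exit (+1); total 2.
Path Hall→StairA→Exit (+1); total 3.
No residual Hall→Exit path; max flow = 3.
Certifying cut of size 3: {Hall→C1, Hall→Exit, StairA→Exit}.

3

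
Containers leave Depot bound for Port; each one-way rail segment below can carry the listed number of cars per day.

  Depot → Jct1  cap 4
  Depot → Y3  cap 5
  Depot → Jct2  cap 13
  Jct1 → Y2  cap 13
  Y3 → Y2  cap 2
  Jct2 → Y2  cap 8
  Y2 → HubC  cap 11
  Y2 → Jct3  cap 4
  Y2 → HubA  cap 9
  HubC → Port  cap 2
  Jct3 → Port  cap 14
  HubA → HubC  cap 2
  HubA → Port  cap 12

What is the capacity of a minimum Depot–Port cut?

14

Augment Depot→Jct1→Y2→HubC→Port: bottleneck 2, flow now 2.
Augment Depot→Jct1→Y2→Jct3→Port: bottleneck 2, flow now 4.
Augment Depot→Y3→Y2→Jct3→Port: bottleneck 2, flow now 6.
Augment Depot→Jct2→Y2→HubA→Port: bottleneck 8, flow now 14.
No augmenting path remains; maximum flow = 14.
By max-flow min-cut, the minimum cut capacity equals the max flow.
In the residual graph, reachable from Depot: {Depot, Y3, Jct2}.
Min-cut edges: Depot→Jct1 (4), Y3→Y2 (2), Jct2→Y2 (8); capacity 4 + 2 + 8 = 14.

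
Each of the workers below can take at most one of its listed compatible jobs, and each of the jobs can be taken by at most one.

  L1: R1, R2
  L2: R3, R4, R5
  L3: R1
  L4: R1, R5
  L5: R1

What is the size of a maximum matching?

Unit-capacity flow: source→left, listed edges, right→sink; max matching = max flow.
Augmenting path L1→R1 (+1); matched 1.
Augmenting path L2→R3 (+1); matched 2.
Augmenting path L4→R5 (+1); matched 3.
Augmenting path L3→R1→L1→R2 (+1); matched 4.
No augmenting path remains; maximum matching = 4.
König certificate: {L1, L2, L4, R1} is a vertex cover of size 4 (every listed pair touches it), so no matching can be larger.

4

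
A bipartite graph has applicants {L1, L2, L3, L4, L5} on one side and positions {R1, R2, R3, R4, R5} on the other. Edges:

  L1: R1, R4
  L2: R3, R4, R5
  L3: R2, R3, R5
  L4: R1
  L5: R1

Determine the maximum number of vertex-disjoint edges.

4

Unit-capacity flow: source→left, listed edges, right→sink; max matching = max flow.
Augmenting path L1→R1 (+1); matched 1.
Augmenting path L2→R3 (+1); matched 2.
Augmenting path L3→R2 (+1); matched 3.
Augmenting path L4→R1→L1→R4 (+1); matched 4.
No augmenting path remains; maximum matching = 4.
König certificate: {L1, L2, L3, R1} is a vertex cover of size 4 (every listed pair touches it), so no matching can be larger.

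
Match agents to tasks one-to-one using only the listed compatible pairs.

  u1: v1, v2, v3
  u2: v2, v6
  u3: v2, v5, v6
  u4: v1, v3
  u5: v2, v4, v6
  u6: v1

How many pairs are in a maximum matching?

6

Unit-capacity flow: source→left, listed edges, right→sink; max matching = max flow.
Augmenting path u1→v1 (+1); matched 1.
Augmenting path u2→v2 (+1); matched 2.
Augmenting path u3→v5 (+1); matched 3.
Augmenting path u4→v3 (+1); matched 4.
Augmenting path u5→v4 (+1); matched 5.
Augmenting path u6→v1→u1→v2→u2→v6 (+1); matched 6.
No augmenting path remains; maximum matching = 6.
König certificate: {u1, u2, u3, u4, u5, u6} is a vertex cover of size 6 (every listed pair touches it), so no matching can be larger.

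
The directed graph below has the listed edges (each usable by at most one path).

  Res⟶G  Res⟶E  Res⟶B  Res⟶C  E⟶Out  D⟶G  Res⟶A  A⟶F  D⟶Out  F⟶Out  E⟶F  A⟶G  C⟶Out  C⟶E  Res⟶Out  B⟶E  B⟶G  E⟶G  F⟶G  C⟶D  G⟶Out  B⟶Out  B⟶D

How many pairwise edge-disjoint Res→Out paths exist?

Assign every edge capacity 1; by Menger, the answer equals the max flow.
Path Res→Out (+1); total 1.
Path Res→B→Out (+1); total 2.
Path Res→C→Out (+1); total 3.
Path Res→E→Out (+1); total 4.
Path Res→G→Out (+1); total 5.
Path Res→A→F→Out (+1); total 6.
No residual Res→Out path; max flow = 6.
Certifying cut of size 6: {Res→A, Res→B, Res→C, Res→E, Res→G, Res→Out}.

6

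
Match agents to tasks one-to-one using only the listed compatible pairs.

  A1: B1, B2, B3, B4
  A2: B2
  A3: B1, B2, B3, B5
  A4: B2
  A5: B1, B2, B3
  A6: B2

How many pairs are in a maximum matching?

Unit-capacity flow: source→left, listed edges, right→sink; max matching = max flow.
Augmenting path A1→B1 (+1); matched 1.
Augmenting path A2→B2 (+1); matched 2.
Augmenting path A3→B3 (+1); matched 3.
Augmenting path A5→B1→A1→B4 (+1); matched 4.
No augmenting path remains; maximum matching = 4.
König certificate: {A1, A3, A5, B2} is a vertex cover of size 4 (every listed pair touches it), so no matching can be larger.

4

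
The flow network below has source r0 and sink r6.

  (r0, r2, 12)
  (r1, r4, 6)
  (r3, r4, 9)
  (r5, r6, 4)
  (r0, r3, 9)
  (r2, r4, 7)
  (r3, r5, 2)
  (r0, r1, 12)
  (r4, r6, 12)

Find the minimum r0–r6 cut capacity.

14

Augment r0→r1→r4→r6: bottleneck 6, flow now 6.
Augment r0→r2→r4→r6: bottleneck 6, flow now 12.
Augment r0→r3→r5→r6: bottleneck 2, flow now 14.
No augmenting path remains; maximum flow = 14.
By max-flow min-cut, the minimum cut capacity equals the max flow.
In the residual graph, reachable from r0: {r0, r1, r2, r3, r4}.
Min-cut edges: r3→r5 (2), r4→r6 (12); capacity 2 + 12 = 14.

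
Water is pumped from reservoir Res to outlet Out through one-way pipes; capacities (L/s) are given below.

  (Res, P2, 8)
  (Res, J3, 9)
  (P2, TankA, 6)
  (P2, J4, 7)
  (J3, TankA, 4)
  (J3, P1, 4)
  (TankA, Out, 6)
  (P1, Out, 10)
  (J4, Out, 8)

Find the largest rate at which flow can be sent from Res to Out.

Augment Res→P2→TankA→Out: bottleneck 6, flow now 6.
Augment Res→P2→J4→Out: bottleneck 2, flow now 8.
Augment Res→J3→P1→Out: bottleneck 4, flow now 12.
Augment Res→J3→TankA→P2→J4→Out: bottleneck 4, flow now 16. (uses reverse residual edge)
No augmenting path remains; maximum flow = 16.
In the residual graph, reachable from Res: {Res, J3}.
Min-cut edges: Res→P2 (8), J3→TankA (4), J3→P1 (4); capacity 8 + 4 + 4 = 16.
This cut is saturated, so no flow can exceed 16.

16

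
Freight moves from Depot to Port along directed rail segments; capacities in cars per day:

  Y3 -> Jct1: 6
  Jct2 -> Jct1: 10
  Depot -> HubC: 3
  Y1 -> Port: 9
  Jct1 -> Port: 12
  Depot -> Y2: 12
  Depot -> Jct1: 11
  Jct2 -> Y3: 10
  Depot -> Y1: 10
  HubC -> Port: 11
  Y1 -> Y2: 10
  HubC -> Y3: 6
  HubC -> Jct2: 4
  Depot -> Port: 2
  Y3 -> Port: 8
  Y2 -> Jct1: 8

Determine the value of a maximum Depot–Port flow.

Augment Depot→Port: bottleneck 2, flow now 2.
Augment Depot→HubC→Port: bottleneck 3, flow now 5.
Augment Depot→Y1→Port: bottleneck 9, flow now 14.
Augment Depot→Jct1→Port: bottleneck 11, flow now 25.
Augment Depot→Y2→Jct1→Port: bottleneck 1, flow now 26.
No augmenting path remains; maximum flow = 26.
In the residual graph, reachable from Depot: {Depot, Y1, Y2, Jct1}.
Min-cut edges: Depot→HubC (3), Depot→Port (2), Y1→Port (9), Jct1→Port (12); capacity 3 + 2 + 9 + 12 = 26.
This cut is saturated, so no flow can exceed 26.

26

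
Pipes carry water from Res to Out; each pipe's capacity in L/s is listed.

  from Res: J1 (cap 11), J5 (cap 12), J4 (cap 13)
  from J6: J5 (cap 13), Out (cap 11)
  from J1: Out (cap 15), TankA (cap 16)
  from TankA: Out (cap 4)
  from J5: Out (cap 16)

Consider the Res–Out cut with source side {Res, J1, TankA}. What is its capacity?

44

Edges leaving {Res, J1, TankA}: Res→J5 (12), Res→J4 (13), J1→Out (15), TankA→Out (4).
Cut capacity = 12 + 13 + 15 + 4 = 44.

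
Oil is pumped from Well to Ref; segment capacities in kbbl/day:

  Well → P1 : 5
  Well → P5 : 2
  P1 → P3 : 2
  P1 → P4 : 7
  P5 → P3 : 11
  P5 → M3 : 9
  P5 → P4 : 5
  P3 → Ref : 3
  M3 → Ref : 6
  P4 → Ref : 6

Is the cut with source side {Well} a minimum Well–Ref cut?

Yes — it is a minimum cut (capacity 7).

Given cut capacity: 5 + 2 = 7.
Augment Well→P1→P3→Ref: bottleneck 2, flow now 2.
Augment Well→P1→P4→Ref: bottleneck 3, flow now 5.
Augment Well→P5→P3→Ref: bottleneck 1, flow now 6.
Augment Well→P5→M3→Ref: bottleneck 1, flow now 7.
No augmenting path remains; maximum flow = 7.
Cut capacity 7 equals the max flow, so it is a minimum cut.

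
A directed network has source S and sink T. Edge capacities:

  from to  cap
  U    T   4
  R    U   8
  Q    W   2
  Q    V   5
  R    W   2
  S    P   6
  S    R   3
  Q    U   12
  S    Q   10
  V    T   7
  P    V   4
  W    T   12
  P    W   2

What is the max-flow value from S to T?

Augment S→P→V→T: bottleneck 4, flow now 4.
Augment S→P→W→T: bottleneck 2, flow now 6.
Augment S→Q→U→T: bottleneck 4, flow now 10.
Augment S→Q→V→T: bottleneck 3, flow now 13.
Augment S→Q→W→T: bottleneck 2, flow now 15.
Augment S→R→W→T: bottleneck 2, flow now 17.
No augmenting path remains; maximum flow = 17.
In the residual graph, reachable from S: {S, P, Q, R, U, V}.
Min-cut edges: P→W (2), Q→W (2), R→W (2), U→T (4), V→T (7); capacity 2 + 2 + 2 + 4 + 7 = 17.
This cut is saturated, so no flow can exceed 17.

17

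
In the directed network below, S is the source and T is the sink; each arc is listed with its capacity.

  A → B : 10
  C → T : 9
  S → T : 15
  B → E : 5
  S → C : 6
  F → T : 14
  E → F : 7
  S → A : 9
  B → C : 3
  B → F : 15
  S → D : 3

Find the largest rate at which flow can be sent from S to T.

Augment S→T: bottleneck 15, flow now 15.
Augment S→C→T: bottleneck 6, flow now 21.
Augment S→A→B→C→T: bottleneck 3, flow now 24.
Augment S→A→B→F→T: bottleneck 6, flow now 30.
No augmenting path remains; maximum flow = 30.
In the residual graph, reachable from S: {S, D}.
Min-cut edges: S→A (9), S→C (6), S→T (15); capacity 9 + 6 + 15 = 30.
This cut is saturated, so no flow can exceed 30.

30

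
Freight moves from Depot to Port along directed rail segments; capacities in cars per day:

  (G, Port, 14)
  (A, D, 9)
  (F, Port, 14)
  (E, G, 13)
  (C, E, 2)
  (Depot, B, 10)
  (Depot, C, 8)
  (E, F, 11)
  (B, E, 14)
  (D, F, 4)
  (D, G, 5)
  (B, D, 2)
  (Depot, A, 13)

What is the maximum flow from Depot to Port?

21

Augment Depot→A→D→F→Port: bottleneck 4, flow now 4.
Augment Depot→A→D→G→Port: bottleneck 5, flow now 9.
Augment Depot→B→E→F→Port: bottleneck 10, flow now 19.
Augment Depot→C→E→G→Port: bottleneck 2, flow now 21.
No augmenting path remains; maximum flow = 21.
In the residual graph, reachable from Depot: {Depot, A, C}.
Min-cut edges: Depot→B (10), A→D (9), C→E (2); capacity 10 + 9 + 2 = 21.
This cut is saturated, so no flow can exceed 21.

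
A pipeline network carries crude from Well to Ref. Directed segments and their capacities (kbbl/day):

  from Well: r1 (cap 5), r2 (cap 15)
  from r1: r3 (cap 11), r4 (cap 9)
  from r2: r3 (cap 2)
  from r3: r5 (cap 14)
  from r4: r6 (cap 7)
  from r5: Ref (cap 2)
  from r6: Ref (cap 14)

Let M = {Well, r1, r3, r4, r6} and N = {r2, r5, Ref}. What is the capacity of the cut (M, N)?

Edges leaving {Well, r1, r3, r4, r6}: Well→r2 (15), r3→r5 (14), r6→Ref (14).
Cut capacity = 15 + 14 + 14 = 43.

43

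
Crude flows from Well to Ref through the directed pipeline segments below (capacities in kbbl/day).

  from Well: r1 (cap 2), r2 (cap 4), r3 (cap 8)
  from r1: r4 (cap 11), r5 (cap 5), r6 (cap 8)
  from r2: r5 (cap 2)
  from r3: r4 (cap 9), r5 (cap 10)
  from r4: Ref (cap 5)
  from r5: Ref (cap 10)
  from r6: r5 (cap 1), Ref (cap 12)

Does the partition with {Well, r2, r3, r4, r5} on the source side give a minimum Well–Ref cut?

No — its capacity is 17, but the minimum cut has capacity 12.

Given cut capacity: 2 + 5 + 10 = 17.
Augment Well→r1→r4→Ref: bottleneck 2, flow now 2.
Augment Well→r2→r5→Ref: bottleneck 2, flow now 4.
Augment Well→r3→r4→Ref: bottleneck 3, flow now 7.
Augment Well→r3→r5→Ref: bottleneck 5, flow now 12.
No augmenting path remains; maximum flow = 12.
In the residual graph, reachable from Well: {Well, r2}.
Min-cut edges: Well→r1 (2), Well→r3 (8), r2→r5 (2); capacity 2 + 8 + 2 = 12.
Cut capacity 17 exceeds the max flow 12, so it is not minimum.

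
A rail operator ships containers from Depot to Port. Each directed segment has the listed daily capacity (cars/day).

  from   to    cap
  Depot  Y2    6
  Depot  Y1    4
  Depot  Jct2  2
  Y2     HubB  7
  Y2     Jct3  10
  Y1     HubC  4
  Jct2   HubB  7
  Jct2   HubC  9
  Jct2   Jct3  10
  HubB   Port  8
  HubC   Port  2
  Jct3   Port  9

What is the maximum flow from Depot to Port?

10

Augment Depot→Y2→HubB→Port: bottleneck 6, flow now 6.
Augment Depot→Y1→HubC→Port: bottleneck 2, flow now 8.
Augment Depot→Jct2→HubB→Port: bottleneck 2, flow now 10.
No augmenting path remains; maximum flow = 10.
In the residual graph, reachable from Depot: {Depot, Y1, HubC}.
Min-cut edges: Depot→Y2 (6), Depot→Jct2 (2), HubC→Port (2); capacity 6 + 2 + 2 = 10.
This cut is saturated, so no flow can exceed 10.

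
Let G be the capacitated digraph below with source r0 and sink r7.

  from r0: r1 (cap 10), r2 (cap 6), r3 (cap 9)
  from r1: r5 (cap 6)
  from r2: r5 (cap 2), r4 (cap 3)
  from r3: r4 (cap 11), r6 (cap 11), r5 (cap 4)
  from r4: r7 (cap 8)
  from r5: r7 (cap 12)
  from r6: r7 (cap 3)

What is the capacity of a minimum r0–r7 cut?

Augment r0→r1→r5→r7: bottleneck 6, flow now 6.
Augment r0→r2→r4→r7: bottleneck 3, flow now 9.
Augment r0→r2→r5→r7: bottleneck 2, flow now 11.
Augment r0→r3→r4→r7: bottleneck 5, flow now 16.
Augment r0→r3→r5→r7: bottleneck 4, flow now 20.
No augmenting path remains; maximum flow = 20.
By max-flow min-cut, the minimum cut capacity equals the max flow.
In the residual graph, reachable from r0: {r0, r1, r2}.
Min-cut edges: r0→r3 (9), r1→r5 (6), r2→r4 (3), r2→r5 (2); capacity 9 + 6 + 3 + 2 = 20.

20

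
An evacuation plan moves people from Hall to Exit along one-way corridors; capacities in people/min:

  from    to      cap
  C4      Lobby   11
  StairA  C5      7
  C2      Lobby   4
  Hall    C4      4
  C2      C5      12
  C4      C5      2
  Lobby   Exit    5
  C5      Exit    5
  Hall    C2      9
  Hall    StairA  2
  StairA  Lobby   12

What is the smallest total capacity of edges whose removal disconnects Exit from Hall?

Augment Hall→StairA→C5→Exit: bottleneck 2, flow now 2.
Augment Hall→C2→C5→Exit: bottleneck 3, flow now 5.
Augment Hall→C2→Lobby→Exit: bottleneck 4, flow now 9.
Augment Hall→C4→Lobby→Exit: bottleneck 1, flow now 10.
No augmenting path remains; maximum flow = 10.
By max-flow min-cut, the minimum cut capacity equals the max flow.
In the residual graph, reachable from Hall: {Hall, StairA, C2, C4, C5, Lobby}.
Min-cut edges: C5→Exit (5), Lobby→Exit (5); capacity 5 + 5 = 10.

10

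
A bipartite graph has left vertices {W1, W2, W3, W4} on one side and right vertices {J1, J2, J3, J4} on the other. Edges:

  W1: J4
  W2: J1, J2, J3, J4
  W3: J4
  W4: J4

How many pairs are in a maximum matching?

2

Unit-capacity flow: source→left, listed edges, right→sink; max matching = max flow.
Augmenting path W1→J4 (+1); matched 1.
Augmenting path W2→J1 (+1); matched 2.
No augmenting path remains; maximum matching = 2.
König certificate: {W2, J4} is a vertex cover of size 2 (every listed pair touches it), so no matching can be larger.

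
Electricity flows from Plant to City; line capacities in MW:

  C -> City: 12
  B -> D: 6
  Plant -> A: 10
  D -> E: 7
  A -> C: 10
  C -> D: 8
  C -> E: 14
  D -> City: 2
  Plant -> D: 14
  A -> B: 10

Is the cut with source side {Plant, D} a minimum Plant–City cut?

Given cut capacity: 10 + 7 + 2 = 19.
Augment Plant→D→City: bottleneck 2, flow now 2.
Augment Plant→A→C→City: bottleneck 10, flow now 12.
No augmenting path remains; maximum flow = 12.
In the residual graph, reachable from Plant: {Plant, D, E}.
Min-cut edges: Plant→A (10), D→City (2); capacity 10 + 2 = 12.
Cut capacity 19 exceeds the max flow 12, so it is not minimum.

No — its capacity is 19, but the minimum cut has capacity 12.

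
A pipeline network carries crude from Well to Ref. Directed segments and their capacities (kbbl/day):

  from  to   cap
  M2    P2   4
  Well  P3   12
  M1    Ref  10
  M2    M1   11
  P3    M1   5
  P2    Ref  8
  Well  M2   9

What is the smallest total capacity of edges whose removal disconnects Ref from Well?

Augment Well→M2→P2→Ref: bottleneck 4, flow now 4.
Augment Well→M2→M1→Ref: bottleneck 5, flow now 9.
Augment Well→P3→M1→Ref: bottleneck 5, flow now 14.
No augmenting path remains; maximum flow = 14.
By max-flow min-cut, the minimum cut capacity equals the max flow.
In the residual graph, reachable from Well: {Well, P3}.
Min-cut edges: Well→M2 (9), P3→M1 (5); capacity 9 + 5 = 14.

14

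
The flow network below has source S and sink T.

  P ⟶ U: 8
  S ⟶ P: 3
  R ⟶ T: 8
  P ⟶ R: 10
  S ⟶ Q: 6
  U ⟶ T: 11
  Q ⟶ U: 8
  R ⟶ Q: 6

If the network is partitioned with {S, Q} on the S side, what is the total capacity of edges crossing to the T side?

11

Edges leaving {S, Q}: S→P (3), Q→U (8).
Cut capacity = 3 + 8 = 11.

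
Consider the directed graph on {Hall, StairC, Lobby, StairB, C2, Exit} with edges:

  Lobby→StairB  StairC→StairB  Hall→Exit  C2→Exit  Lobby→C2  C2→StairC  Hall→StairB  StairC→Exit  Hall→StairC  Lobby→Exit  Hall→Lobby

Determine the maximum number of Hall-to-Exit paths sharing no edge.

Assign every edge capacity 1; by Menger, the answer equals the max flow.
Path Hall→Exit (+1); total 1.
Path Hall→StairC→Exit (+1); total 2.
Path Hall→Lobby→Exit (+1); total 3.
No residual Hall→Exit path; max flow = 3.
Certifying cut of size 3: {Hall→Exit, Hall→Lobby, Hall→StairC}.

3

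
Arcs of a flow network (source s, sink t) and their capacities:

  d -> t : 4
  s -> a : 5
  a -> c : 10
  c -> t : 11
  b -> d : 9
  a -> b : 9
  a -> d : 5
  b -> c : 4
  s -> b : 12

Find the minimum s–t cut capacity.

Augment s→a→c→t: bottleneck 5, flow now 5.
Augment s→b→c→t: bottleneck 4, flow now 9.
Augment s→b→d→t: bottleneck 4, flow now 13.
No augmenting path remains; maximum flow = 13.
By max-flow min-cut, the minimum cut capacity equals the max flow.
In the residual graph, reachable from s: {s, b, d}.
Min-cut edges: s→a (5), b→c (4), d→t (4); capacity 5 + 4 + 4 = 13.

13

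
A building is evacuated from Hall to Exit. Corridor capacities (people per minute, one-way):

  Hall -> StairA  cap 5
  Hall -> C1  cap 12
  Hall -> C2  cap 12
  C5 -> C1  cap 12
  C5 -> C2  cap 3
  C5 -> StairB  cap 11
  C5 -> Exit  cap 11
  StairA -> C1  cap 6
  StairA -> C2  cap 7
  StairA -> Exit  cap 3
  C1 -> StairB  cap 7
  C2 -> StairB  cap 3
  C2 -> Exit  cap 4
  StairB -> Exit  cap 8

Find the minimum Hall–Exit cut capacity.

15

Augment Hall→StairA→Exit: bottleneck 3, flow now 3.
Augment Hall→C2→Exit: bottleneck 4, flow now 7.
Augment Hall→C1→StairB→Exit: bottleneck 7, flow now 14.
Augment Hall→C2→StairB→Exit: bottleneck 1, flow now 15.
No augmenting path remains; maximum flow = 15.
By max-flow min-cut, the minimum cut capacity equals the max flow.
In the residual graph, reachable from Hall: {Hall, StairA, C1, C2, StairB}.
Min-cut edges: StairA→Exit (3), C2→Exit (4), StairB→Exit (8); capacity 3 + 4 + 8 = 15.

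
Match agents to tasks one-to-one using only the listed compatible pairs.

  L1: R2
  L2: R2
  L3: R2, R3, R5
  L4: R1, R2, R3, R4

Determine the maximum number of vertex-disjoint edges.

3

Unit-capacity flow: source→left, listed edges, right→sink; max matching = max flow.
Augmenting path L1→R2 (+1); matched 1.
Augmenting path L3→R3 (+1); matched 2.
Augmenting path L4→R1 (+1); matched 3.
No augmenting path remains; maximum matching = 3.
König certificate: {L3, L4, R2} is a vertex cover of size 3 (every listed pair touches it), so no matching can be larger.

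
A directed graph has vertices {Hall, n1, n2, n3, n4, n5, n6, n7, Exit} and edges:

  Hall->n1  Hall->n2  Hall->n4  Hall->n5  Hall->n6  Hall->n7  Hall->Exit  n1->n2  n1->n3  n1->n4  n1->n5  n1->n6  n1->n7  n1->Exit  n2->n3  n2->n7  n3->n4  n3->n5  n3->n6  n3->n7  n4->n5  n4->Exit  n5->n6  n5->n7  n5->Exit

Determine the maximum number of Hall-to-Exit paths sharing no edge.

Assign every edge capacity 1; by Menger, the answer equals the max flow.
Path Hall→Exit (+1); total 1.
Path Hall→n1→Exit (+1); total 2.
Path Hall→n4→Exit (+1); total 3.
Path Hall→n5→Exit (+1); total 4.
No residual Hall→Exit path; max flow = 4.
Certifying cut of size 4: {Hall→Exit, Hall→n1, n4→Exit, n5→Exit}.

4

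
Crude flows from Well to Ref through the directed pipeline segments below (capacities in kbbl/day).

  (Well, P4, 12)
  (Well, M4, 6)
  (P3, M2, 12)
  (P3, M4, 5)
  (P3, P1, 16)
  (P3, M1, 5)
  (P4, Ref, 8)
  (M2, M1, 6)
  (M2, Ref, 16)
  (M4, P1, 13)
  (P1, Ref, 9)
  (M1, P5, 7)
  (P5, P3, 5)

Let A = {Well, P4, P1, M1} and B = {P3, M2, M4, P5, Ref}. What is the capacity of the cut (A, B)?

Edges leaving {Well, P4, P1, M1}: Well→M4 (6), P4→Ref (8), P1→Ref (9), M1→P5 (7).
Cut capacity = 6 + 8 + 9 + 7 = 30.

30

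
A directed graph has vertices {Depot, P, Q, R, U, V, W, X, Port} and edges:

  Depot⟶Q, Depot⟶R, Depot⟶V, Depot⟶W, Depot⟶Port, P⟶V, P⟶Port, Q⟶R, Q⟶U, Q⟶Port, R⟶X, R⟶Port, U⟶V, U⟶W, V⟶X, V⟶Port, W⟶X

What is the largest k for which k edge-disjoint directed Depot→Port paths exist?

4

Assign every edge capacity 1; by Menger, the answer equals the max flow.
Path Depot→Port (+1); total 1.
Path Depot→Q→Port (+1); total 2.
Path Depot→R→Port (+1); total 3.
Path Depot→V→Port (+1); total 4.
No residual Depot→Port path; max flow = 4.
Certifying cut of size 4: {Depot→Port, Depot→Q, Depot→R, Depot→V}.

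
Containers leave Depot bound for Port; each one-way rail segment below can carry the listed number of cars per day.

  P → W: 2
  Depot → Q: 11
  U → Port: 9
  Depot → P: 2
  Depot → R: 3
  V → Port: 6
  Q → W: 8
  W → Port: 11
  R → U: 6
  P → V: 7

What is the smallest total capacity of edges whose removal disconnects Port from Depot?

Augment Depot→P→V→Port: bottleneck 2, flow now 2.
Augment Depot→Q→W→Port: bottleneck 8, flow now 10.
Augment Depot→R→U→Port: bottleneck 3, flow now 13.
No augmenting path remains; maximum flow = 13.
By max-flow min-cut, the minimum cut capacity equals the max flow.
In the residual graph, reachable from Depot: {Depot, Q}.
Min-cut edges: Depot→P (2), Depot→R (3), Q→W (8); capacity 2 + 3 + 8 = 13.

13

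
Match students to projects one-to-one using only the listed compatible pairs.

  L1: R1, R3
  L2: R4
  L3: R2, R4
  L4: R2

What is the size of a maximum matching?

Unit-capacity flow: source→left, listed edges, right→sink; max matching = max flow.
Augmenting path L1→R1 (+1); matched 1.
Augmenting path L2→R4 (+1); matched 2.
Augmenting path L3→R2 (+1); matched 3.
No augmenting path remains; maximum matching = 3.
König certificate: {L1, R2, R4} is a vertex cover of size 3 (every listed pair touches it), so no matching can be larger.

3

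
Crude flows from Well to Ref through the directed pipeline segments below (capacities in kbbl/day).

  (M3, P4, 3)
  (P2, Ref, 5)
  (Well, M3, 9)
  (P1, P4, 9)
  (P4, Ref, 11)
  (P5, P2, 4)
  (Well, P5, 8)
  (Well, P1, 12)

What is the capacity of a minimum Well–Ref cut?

15

Augment Well→M3→P4→Ref: bottleneck 3, flow now 3.
Augment Well→P5→P2→Ref: bottleneck 4, flow now 7.
Augment Well→P1→P4→Ref: bottleneck 8, flow now 15.
No augmenting path remains; maximum flow = 15.
By max-flow min-cut, the minimum cut capacity equals the max flow.
In the residual graph, reachable from Well: {Well, M3, P5, P1, P4}.
Min-cut edges: P5→P2 (4), P4→Ref (11); capacity 4 + 11 = 15.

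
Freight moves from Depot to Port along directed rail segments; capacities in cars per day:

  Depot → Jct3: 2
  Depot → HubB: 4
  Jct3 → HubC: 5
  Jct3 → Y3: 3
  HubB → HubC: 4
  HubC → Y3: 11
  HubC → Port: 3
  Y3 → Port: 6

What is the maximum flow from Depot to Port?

6

Augment Depot→Jct3→HubC→Port: bottleneck 2, flow now 2.
Augment Depot→HubB→HubC→Port: bottleneck 1, flow now 3.
Augment Depot→HubB→HubC→Y3→Port: bottleneck 3, flow now 6.
No augmenting path remains; maximum flow = 6.
In the residual graph, reachable from Depot: {Depot}.
Min-cut edges: Depot→Jct3 (2), Depot→HubB (4); capacity 2 + 4 = 6.
This cut is saturated, so no flow can exceed 6.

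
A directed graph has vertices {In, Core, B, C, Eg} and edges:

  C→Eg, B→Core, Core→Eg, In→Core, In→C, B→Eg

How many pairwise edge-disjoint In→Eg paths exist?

Assign every edge capacity 1; by Menger, the answer equals the max flow.
Path In→Core→Eg (+1); total 1.
Path In→C→Eg (+1); total 2.
No residual In→Eg path; max flow = 2.
Certifying cut of size 2: {In→C, In→Core}.

2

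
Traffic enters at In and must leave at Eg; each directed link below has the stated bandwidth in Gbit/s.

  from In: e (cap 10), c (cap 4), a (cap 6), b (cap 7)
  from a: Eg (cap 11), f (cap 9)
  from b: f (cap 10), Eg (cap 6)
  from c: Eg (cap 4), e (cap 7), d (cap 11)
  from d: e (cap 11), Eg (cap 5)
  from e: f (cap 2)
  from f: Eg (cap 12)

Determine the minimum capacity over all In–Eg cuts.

19

Augment In→a→Eg: bottleneck 6, flow now 6.
Augment In→b→Eg: bottleneck 6, flow now 12.
Augment In→c→Eg: bottleneck 4, flow now 16.
Augment In→b→f→Eg: bottleneck 1, flow now 17.
Augment In→e→f→Eg: bottleneck 2, flow now 19.
No augmenting path remains; maximum flow = 19.
By max-flow min-cut, the minimum cut capacity equals the max flow.
In the residual graph, reachable from In: {In, e}.
Min-cut edges: In→a (6), In→b (7), In→c (4), e→f (2); capacity 6 + 7 + 4 + 2 = 19.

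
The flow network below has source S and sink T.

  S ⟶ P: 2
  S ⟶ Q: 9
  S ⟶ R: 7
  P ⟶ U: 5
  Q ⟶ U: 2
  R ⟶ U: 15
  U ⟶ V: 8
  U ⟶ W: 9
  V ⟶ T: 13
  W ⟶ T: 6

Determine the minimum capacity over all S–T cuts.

11

Augment S→P→U→V→T: bottleneck 2, flow now 2.
Augment S→Q→U→V→T: bottleneck 2, flow now 4.
Augment S→R→U→V→T: bottleneck 4, flow now 8.
Augment S→R→U→W→T: bottleneck 3, flow now 11.
No augmenting path remains; maximum flow = 11.
By max-flow min-cut, the minimum cut capacity equals the max flow.
In the residual graph, reachable from S: {S, Q}.
Min-cut edges: S→P (2), S→R (7), Q→U (2); capacity 2 + 7 + 2 = 11.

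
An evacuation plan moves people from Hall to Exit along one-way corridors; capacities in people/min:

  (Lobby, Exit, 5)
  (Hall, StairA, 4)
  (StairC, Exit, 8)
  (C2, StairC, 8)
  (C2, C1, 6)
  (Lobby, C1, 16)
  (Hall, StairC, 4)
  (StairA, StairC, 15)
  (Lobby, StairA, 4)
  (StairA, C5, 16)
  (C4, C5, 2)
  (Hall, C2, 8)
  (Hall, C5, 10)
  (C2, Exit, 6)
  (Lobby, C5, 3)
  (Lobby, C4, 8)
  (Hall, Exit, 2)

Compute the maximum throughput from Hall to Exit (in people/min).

Augment Hall→Exit: bottleneck 2, flow now 2.
Augment Hall→C2→Exit: bottleneck 6, flow now 8.
Augment Hall→StairC→Exit: bottleneck 4, flow now 12.
Augment Hall→StairA→StairC→Exit: bottleneck 4, flow now 16.
No augmenting path remains; maximum flow = 16.
In the residual graph, reachable from Hall: {Hall, StairA, C2, C5, C1, StairC}.
Min-cut edges: Hall→Exit (2), C2→Exit (6), StairC→Exit (8); capacity 2 + 6 + 8 = 16.
This cut is saturated, so no flow can exceed 16.

16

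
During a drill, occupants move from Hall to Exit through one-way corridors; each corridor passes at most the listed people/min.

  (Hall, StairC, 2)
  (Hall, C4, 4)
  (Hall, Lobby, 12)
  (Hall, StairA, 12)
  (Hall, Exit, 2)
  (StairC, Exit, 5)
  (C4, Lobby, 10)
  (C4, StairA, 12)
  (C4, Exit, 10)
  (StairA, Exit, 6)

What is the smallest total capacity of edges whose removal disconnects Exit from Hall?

Augment Hall→Exit: bottleneck 2, flow now 2.
Augment Hall→StairC→Exit: bottleneck 2, flow now 4.
Augment Hall→C4→Exit: bottleneck 4, flow now 8.
Augment Hall→StairA→Exit: bottleneck 6, flow now 14.
No augmenting path remains; maximum flow = 14.
By max-flow min-cut, the minimum cut capacity equals the max flow.
In the residual graph, reachable from Hall: {Hall, Lobby, StairA}.
Min-cut edges: Hall→StairC (2), Hall→C4 (4), Hall→Exit (2), StairA→Exit (6); capacity 2 + 4 + 2 + 6 = 14.

14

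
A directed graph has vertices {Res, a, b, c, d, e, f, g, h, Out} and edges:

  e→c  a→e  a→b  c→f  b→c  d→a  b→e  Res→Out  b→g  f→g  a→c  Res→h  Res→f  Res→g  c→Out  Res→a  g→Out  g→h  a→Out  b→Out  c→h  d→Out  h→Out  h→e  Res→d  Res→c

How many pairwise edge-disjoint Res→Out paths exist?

Assign every edge capacity 1; by Menger, the answer equals the max flow.
Path Res→Out (+1); total 1.
Path Res→a→Out (+1); total 2.
Path Res→c→Out (+1); total 3.
Path Res→d→Out (+1); total 4.
Path Res→g→Out (+1); total 5.
Path Res→h→Out (+1); total 6.
No residual Res→Out path; max flow = 6.
Certifying cut of size 6: {Res→Out, Res→a, Res→d, c→Out, g→Out, h→Out}.

6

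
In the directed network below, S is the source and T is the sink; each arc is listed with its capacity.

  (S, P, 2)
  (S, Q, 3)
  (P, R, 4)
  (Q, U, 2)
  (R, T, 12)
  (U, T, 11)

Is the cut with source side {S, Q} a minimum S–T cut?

Yes — it is a minimum cut (capacity 4).

Given cut capacity: 2 + 2 = 4.
Augment S→P→R→T: bottleneck 2, flow now 2.
Augment S→Q→U→T: bottleneck 2, flow now 4.
No augmenting path remains; maximum flow = 4.
Cut capacity 4 equals the max flow, so it is a minimum cut.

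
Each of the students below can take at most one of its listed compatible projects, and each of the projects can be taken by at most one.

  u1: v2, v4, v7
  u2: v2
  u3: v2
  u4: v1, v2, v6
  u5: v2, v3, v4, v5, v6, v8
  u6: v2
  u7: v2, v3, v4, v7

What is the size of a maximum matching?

Unit-capacity flow: source→left, listed edges, right→sink; max matching = max flow.
Augmenting path u1→v2 (+1); matched 1.
Augmenting path u4→v1 (+1); matched 2.
Augmenting path u5→v3 (+1); matched 3.
Augmenting path u7→v4 (+1); matched 4.
Augmenting path u2→v2→u1→v7 (+1); matched 5.
No augmenting path remains; maximum matching = 5.
König certificate: {u1, u4, u5, u7, v2} is a vertex cover of size 5 (every listed pair touches it), so no matching can be larger.

5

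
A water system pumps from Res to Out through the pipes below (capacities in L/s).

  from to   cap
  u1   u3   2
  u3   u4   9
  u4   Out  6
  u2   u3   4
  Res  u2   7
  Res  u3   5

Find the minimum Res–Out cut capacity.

Augment Res→u3→u4→Out: bottleneck 5, flow now 5.
Augment Res→u2→u3→u4→Out: bottleneck 1, flow now 6.
No augmenting path remains; maximum flow = 6.
By max-flow min-cut, the minimum cut capacity equals the max flow.
In the residual graph, reachable from Res: {Res, u2, u3, u4}.
Min-cut edges: u4→Out (6); capacity 6 = 6.

6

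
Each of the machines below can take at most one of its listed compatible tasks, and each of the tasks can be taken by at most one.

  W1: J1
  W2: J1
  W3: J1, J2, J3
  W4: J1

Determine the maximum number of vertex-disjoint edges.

2

Unit-capacity flow: source→left, listed edges, right→sink; max matching = max flow.
Augmenting path W1→J1 (+1); matched 1.
Augmenting path W3→J2 (+1); matched 2.
No augmenting path remains; maximum matching = 2.
König certificate: {W3, J1} is a vertex cover of size 2 (every listed pair touches it), so no matching can be larger.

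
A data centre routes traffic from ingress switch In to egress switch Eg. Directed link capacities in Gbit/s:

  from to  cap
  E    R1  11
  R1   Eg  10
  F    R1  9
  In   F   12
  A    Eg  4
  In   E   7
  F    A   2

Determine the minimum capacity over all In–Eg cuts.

Augment In→E→R1→Eg: bottleneck 7, flow now 7.
Augment In→F→A→Eg: bottleneck 2, flow now 9.
Augment In→F→R1→Eg: bottleneck 3, flow now 12.
No augmenting path remains; maximum flow = 12.
By max-flow min-cut, the minimum cut capacity equals the max flow.
In the residual graph, reachable from In: {In, E, F, R1}.
Min-cut edges: F→A (2), R1→Eg (10); capacity 2 + 10 = 12.

12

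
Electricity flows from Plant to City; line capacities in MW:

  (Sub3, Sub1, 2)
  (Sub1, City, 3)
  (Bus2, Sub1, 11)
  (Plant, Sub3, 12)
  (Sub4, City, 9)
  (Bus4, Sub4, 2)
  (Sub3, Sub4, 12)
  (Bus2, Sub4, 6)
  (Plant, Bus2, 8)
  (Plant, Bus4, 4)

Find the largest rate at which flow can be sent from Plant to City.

Augment Plant→Sub3→Sub1→City: bottleneck 2, flow now 2.
Augment Plant→Sub3→Sub4→City: bottleneck 9, flow now 11.
Augment Plant→Bus2→Sub1→City: bottleneck 1, flow now 12.
No augmenting path remains; maximum flow = 12.
In the residual graph, reachable from Plant: {Plant, Sub3, Bus2, Bus4, Sub1, Sub4}.
Min-cut edges: Sub1→City (3), Sub4→City (9); capacity 3 + 9 = 12.
This cut is saturated, so no flow can exceed 12.

12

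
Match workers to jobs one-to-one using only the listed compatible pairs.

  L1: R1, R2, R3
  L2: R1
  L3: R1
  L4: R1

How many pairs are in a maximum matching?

2

Unit-capacity flow: source→left, listed edges, right→sink; max matching = max flow.
Augmenting path L1→R1 (+1); matched 1.
Augmenting path L2→R1→L1→R2 (+1); matched 2.
No augmenting path remains; maximum matching = 2.
König certificate: {L1, R1} is a vertex cover of size 2 (every listed pair touches it), so no matching can be larger.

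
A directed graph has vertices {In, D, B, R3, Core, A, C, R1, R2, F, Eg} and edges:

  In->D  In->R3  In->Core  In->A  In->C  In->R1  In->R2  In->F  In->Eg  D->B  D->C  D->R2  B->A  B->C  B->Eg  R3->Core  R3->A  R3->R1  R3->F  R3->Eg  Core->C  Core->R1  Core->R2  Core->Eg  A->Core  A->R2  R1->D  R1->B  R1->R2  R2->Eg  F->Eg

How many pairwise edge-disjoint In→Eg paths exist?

6

Assign every edge capacity 1; by Menger, the answer equals the max flow.
Path In→Eg (+1); total 1.
Path In→R3→Eg (+1); total 2.
Path In→Core→Eg (+1); total 3.
Path In→R2→Eg (+1); total 4.
Path In→F→Eg (+1); total 5.
Path In→D→B→Eg (+1); total 6.
No residual In→Eg path; max flow = 6.
Certifying cut of size 6: {B→Eg, Core→Eg, In→Eg, In→F, In→R3, R2→Eg}.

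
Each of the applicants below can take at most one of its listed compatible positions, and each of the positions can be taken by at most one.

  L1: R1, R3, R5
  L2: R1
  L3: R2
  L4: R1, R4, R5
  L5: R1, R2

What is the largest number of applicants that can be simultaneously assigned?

4

Unit-capacity flow: source→left, listed edges, right→sink; max matching = max flow.
Augmenting path L1→R1 (+1); matched 1.
Augmenting path L3→R2 (+1); matched 2.
Augmenting path L4→R4 (+1); matched 3.
Augmenting path L2→R1→L1→R3 (+1); matched 4.
No augmenting path remains; maximum matching = 4.
König certificate: {L1, L4, R1, R2} is a vertex cover of size 4 (every listed pair touches it), so no matching can be larger.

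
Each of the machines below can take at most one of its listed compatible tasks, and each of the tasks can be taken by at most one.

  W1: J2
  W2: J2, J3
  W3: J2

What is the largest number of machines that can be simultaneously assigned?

Unit-capacity flow: source→left, listed edges, right→sink; max matching = max flow.
Augmenting path W1→J2 (+1); matched 1.
Augmenting path W2→J3 (+1); matched 2.
No augmenting path remains; maximum matching = 2.
König certificate: {W2, J2} is a vertex cover of size 2 (every listed pair touches it), so no matching can be larger.

2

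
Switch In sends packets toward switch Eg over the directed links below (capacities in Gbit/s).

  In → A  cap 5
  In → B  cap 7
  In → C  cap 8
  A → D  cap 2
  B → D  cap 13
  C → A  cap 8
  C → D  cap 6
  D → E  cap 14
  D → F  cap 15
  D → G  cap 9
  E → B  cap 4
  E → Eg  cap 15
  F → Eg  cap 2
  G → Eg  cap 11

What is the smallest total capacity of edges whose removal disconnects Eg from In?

Augment In→A→D→E→Eg: bottleneck 2, flow now 2.
Augment In→B→D→E→Eg: bottleneck 7, flow now 9.
Augment In→C→D→E→Eg: bottleneck 5, flow now 14.
Augment In→C→D→F→Eg: bottleneck 1, flow now 15.
No augmenting path remains; maximum flow = 15.
By max-flow min-cut, the minimum cut capacity equals the max flow.
In the residual graph, reachable from In: {In, A, C}.
Min-cut edges: In→B (7), A→D (2), C→D (6); capacity 7 + 2 + 6 = 15.

15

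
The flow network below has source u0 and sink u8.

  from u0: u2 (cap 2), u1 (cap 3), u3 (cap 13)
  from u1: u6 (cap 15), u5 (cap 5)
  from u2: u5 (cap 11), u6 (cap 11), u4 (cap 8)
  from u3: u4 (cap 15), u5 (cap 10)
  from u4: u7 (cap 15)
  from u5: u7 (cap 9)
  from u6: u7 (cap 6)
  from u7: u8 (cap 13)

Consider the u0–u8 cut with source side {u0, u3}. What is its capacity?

30

Edges leaving {u0, u3}: u0→u1 (3), u0→u2 (2), u3→u4 (15), u3→u5 (10).
Cut capacity = 3 + 2 + 15 + 10 = 30.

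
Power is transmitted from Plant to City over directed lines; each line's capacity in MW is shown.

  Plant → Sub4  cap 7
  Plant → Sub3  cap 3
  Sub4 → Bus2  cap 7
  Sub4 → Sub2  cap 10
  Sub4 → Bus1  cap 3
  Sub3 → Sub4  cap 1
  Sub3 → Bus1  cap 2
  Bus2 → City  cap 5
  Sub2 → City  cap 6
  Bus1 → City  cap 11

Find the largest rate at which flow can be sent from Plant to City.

Augment Plant→Sub4→Bus2→City: bottleneck 5, flow now 5.
Augment Plant→Sub4→Sub2→City: bottleneck 2, flow now 7.
Augment Plant→Sub3→Bus1→City: bottleneck 2, flow now 9.
Augment Plant→Sub3→Sub4→Sub2→City: bottleneck 1, flow now 10.
No augmenting path remains; maximum flow = 10.
In the residual graph, reachable from Plant: {Plant}.
Min-cut edges: Plant→Sub4 (7), Plant→Sub3 (3); capacity 7 + 3 = 10.
This cut is saturated, so no flow can exceed 10.

10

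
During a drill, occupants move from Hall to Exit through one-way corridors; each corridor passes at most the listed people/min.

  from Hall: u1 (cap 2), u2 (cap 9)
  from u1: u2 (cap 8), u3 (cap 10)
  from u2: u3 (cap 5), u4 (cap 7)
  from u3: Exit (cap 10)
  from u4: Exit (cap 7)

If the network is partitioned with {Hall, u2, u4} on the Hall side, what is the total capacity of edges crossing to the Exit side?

14

Edges leaving {Hall, u2, u4}: Hall→u1 (2), u2→u3 (5), u4→Exit (7).
Cut capacity = 2 + 5 + 7 = 14.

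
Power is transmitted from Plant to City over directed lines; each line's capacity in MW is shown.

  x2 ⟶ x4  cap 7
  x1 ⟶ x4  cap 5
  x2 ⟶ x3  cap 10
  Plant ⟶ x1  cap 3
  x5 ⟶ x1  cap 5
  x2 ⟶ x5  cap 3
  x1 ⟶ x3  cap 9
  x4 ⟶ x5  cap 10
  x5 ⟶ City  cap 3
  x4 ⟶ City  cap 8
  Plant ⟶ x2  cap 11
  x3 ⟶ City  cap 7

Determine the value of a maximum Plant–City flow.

Augment Plant→x1→x3→City: bottleneck 3, flow now 3.
Augment Plant→x2→x3→City: bottleneck 4, flow now 7.
Augment Plant→x2→x4→City: bottleneck 7, flow now 14.
No augmenting path remains; maximum flow = 14.
In the residual graph, reachable from Plant: {Plant}.
Min-cut edges: Plant→x1 (3), Plant→x2 (11); capacity 3 + 11 = 14.
This cut is saturated, so no flow can exceed 14.

14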